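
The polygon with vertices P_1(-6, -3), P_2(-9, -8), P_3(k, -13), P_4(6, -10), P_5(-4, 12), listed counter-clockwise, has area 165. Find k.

1

The doubled signed area Σ (x_i y_{i+1} − x_{i+1} y_i) is linear in k.
With k=0 it equals 332; the coefficient of k is -2 (from the two edges through P_3).
So -2·k + 332 = 2·165 = 330 ⇒ k = 1.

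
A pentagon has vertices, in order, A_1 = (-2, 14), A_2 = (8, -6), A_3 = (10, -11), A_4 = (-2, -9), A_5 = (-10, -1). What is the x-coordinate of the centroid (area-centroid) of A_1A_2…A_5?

Apply the shoelace (surveyor's) formula. First the cross-terms c_i = x_i·y_{i+1} − x_{i+1}·y_i:
  -100, -28, -112, -88, -142  ⇒  2A = -470, A = -235.
Then Σ (x_i + x_{i+1})·c_i = 760, so x̄ = 760 / (6·(-235)) = -76/141.

-76/141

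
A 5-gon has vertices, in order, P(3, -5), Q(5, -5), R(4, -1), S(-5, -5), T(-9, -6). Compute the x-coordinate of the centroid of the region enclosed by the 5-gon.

0.5

Apply the surveyor's formula. First the cross-terms c_i = x_i·y_{i+1} − x_{i+1}·y_i:
  10, 15, -25, -15, 63  ⇒  2A = 48, A = 24.
Then Σ (x_i + x_{i+1})·c_i = 72, so x̄ = 72 / (6·24) = 0.5.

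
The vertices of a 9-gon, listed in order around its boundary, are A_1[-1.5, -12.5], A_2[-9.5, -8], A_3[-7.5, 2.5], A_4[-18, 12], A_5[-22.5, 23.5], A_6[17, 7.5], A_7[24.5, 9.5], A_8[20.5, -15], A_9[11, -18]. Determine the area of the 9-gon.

954.875

Apply the shoelace formula: 2A = Σ (x_i·y_{i+1} − x_{i+1}·y_i), indices taken mod 9.
Σ = (-106.75) + (-83.75) + (-45) + (-153) + (-568.25) + (-22.25) + (-562.25) + (-204) + (-164.5) = -1909.75
Area = |Σ|/2 = 954.875.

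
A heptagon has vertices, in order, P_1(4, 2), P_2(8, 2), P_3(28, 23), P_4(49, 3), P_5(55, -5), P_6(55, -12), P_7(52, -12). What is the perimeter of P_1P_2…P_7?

132

|P_1P_2| = √((4)² + (0)²) = √16 = 4
|P_2P_3| = √((20)² + (21)²) = √841 = 29
|P_3P_4| = √((21)² + (-20)²) = √841 = 29
|P_4P_5| = √((6)² + (-8)²) = √100 = 10
|P_5P_6| = √((0)² + (-7)²) = √49 = 7
|P_6P_7| = √((-3)² + (0)²) = √9 = 3
|P_7P_1| = √((-48)² + (14)²) = √2500 = 50
Perimeter = 4 + 29 + 29 + 10 + 7 + 3 + 50 = 132.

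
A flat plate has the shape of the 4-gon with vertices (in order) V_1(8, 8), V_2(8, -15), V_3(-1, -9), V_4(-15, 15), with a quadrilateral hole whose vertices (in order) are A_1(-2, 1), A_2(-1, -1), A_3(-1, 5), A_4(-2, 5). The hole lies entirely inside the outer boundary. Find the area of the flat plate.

Outer boundary:
Apply Gauss's area formula: 2A = Σ (x_i·y_{i+1} − x_{i+1}·y_i), indices taken mod 4.
Cross-terms: -184, -87, -150, -240  ⇒  Σ = -661
Area = |Σ|/2 = 330.5.
Hole:
Apply the shoelace (surveyor's) formula: 2A = Σ (x_i·y_{i+1} − x_{i+1}·y_i), indices taken mod 4.
Σ = (3) + (-6) + (5) + (8) = 10
Area = |Σ|/2 = 5.
Net area = 330.5 − 5 = 325.5.

325.5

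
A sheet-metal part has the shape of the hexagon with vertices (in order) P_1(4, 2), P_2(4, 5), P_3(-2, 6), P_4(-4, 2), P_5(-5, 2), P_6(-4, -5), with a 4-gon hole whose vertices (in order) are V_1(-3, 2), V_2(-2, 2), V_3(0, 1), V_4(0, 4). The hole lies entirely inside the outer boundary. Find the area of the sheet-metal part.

Outer boundary:
Σ = (12) + (34) + (20) + (2) + (33) + (12) = 113
Area = |Σ|/2 = 56.5.
Hole:
Apply the surveyor's formula: 2A = Σ (x_i·y_{i+1} − x_{i+1}·y_i), indices taken mod 4.
Σ = (-2) + (-2) + (0) + (12) = 8
Area = |Σ|/2 = 4.
Net area = 56.5 − 4 = 52.5.

52.5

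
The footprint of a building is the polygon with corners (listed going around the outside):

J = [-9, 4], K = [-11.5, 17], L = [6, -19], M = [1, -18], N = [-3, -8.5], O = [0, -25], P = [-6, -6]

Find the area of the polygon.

147.5

Apply Gauss's area formula: 2A = Σ (x_i·y_{i+1} − x_{i+1}·y_i), indices taken mod 7.
Cross-terms: -107, 116.5, -89, -62.5, 75, -150, -78  ⇒  Σ = -295
Area = |Σ|/2 = 147.5.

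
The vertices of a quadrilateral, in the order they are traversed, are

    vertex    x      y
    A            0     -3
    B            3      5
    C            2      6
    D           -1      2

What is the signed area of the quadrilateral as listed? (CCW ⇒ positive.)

A→B: (0)(5) − (3)(-3) = 9
B→C: (3)(6) − (2)(5) = 8
C→D: (2)(2) − (-1)(6) = 10
D→A: (-1)(-3) − (0)(2) = 3
Σ = 30
Signed area = Σ/2 = 15 (positive ⇒ counter-clockwise traversal).

15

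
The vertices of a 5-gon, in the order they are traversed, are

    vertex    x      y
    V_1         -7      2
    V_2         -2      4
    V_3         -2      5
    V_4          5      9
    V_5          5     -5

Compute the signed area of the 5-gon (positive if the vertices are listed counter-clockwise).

-82

Σ = (-24) + (-2) + (-43) + (-70) + (-25) = -164
Signed area = Σ/2 = -82 (negative ⇒ clockwise traversal).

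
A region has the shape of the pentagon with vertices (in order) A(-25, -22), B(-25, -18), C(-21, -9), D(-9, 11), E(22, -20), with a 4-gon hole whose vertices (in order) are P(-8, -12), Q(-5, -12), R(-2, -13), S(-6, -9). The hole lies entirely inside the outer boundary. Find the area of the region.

797

Outer boundary:
Σ = (-100) + (-153) + (-312) + (-62) + (-984) = -1611
Area = |Σ|/2 = 805.5.
Hole:
P→Q: (-8)(-12) − (-5)(-12) = 36
Q→R: (-5)(-13) − (-2)(-12) = 41
R→S: (-2)(-9) − (-6)(-13) = -60
S→P: (-6)(-12) − (-8)(-9) = 0
Σ = 17
Area = |Σ|/2 = 8.5.
Net area = 805.5 − 8.5 = 797.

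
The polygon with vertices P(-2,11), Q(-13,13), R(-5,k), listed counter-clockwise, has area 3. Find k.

11

Write out the shoelace sum; only the two edges meeting at R involve k:
2·Area = [((-13)·k − (-5)·13) + ((-5)·11 − (-2)·k)] + 117
       = -11·k + 127 = 6
⇒ k = 11.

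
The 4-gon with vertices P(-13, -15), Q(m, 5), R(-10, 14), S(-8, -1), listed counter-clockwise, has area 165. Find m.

Write out the shoelace sum; only the two edges meeting at Q involve m:
2·Area = [((-13)·5 − m·(-15)) + (m·14 − (-10)·5)] + 229
       = 29·m + 214 = 330
⇒ m = 4.

4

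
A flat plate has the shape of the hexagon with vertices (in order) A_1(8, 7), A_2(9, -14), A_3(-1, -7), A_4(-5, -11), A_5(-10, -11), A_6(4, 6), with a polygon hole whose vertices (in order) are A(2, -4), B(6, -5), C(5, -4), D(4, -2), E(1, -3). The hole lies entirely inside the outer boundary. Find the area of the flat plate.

Outer boundary:
A_1→A_2: (8)(-14) − (9)(7) = -175
A_2→A_3: (9)(-7) − (-1)(-14) = -77
A_3→A_4: (-1)(-11) − (-5)(-7) = -24
A_4→A_5: (-5)(-11) − (-10)(-11) = -55
A_5→A_6: (-10)(6) − (4)(-11) = -16
A_6→A_1: (4)(7) − (8)(6) = -20
Σ = -367
Area = |Σ|/2 = 183.5.
Hole:
Apply the shoelace formula: 2A = Σ (x_i·y_{i+1} − x_{i+1}·y_i), indices taken mod 5.
Cross-terms: 14, 1, 6, -10, 2  ⇒  Σ = 13
Area = |Σ|/2 = 6.5.
Net area = 183.5 − 6.5 = 177.

177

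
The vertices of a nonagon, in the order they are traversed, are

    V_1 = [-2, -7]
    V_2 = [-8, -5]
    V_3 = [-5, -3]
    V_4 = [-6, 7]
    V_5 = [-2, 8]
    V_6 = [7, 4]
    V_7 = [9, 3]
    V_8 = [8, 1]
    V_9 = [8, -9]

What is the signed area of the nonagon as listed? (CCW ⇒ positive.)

Apply the shoelace (surveyor's) formula: 2A = Σ (x_i·y_{i+1} − x_{i+1}·y_i), indices taken mod 9.
V_1→V_2: (-2)(-5) − (-8)(-7) = -46
V_2→V_3: (-8)(-3) − (-5)(-5) = -1
V_3→V_4: (-5)(7) − (-6)(-3) = -53
V_4→V_5: (-6)(8) − (-2)(7) = -34
V_5→V_6: (-2)(4) − (7)(8) = -64
V_6→V_7: (7)(3) − (9)(4) = -15
V_7→V_8: (9)(1) − (8)(3) = -15
V_8→V_9: (8)(-9) − (8)(1) = -80
V_9→V_1: (8)(-7) − (-2)(-9) = -74
Σ = -382
Signed area = Σ/2 = -191 (negative ⇒ clockwise traversal).

-191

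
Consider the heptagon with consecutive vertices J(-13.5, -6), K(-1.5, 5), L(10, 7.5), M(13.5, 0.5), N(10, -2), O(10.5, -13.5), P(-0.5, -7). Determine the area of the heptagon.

Apply the shoelace (surveyor's) formula: 2A = Σ (x_i·y_{i+1} − x_{i+1}·y_i), indices taken mod 7.
J→K: (-13.5)(5) − (-1.5)(-6) = -76.5
K→L: (-1.5)(7.5) − (10)(5) = -61.25
L→M: (10)(0.5) − (13.5)(7.5) = -96.25
M→N: (13.5)(-2) − (10)(0.5) = -32
N→O: (10)(-13.5) − (10.5)(-2) = -114
O→P: (10.5)(-7) − (-0.5)(-13.5) = -80.25
P→J: (-0.5)(-6) − (-13.5)(-7) = -91.5
Σ = -551.75
Area = |Σ|/2 = 275.875.

275.875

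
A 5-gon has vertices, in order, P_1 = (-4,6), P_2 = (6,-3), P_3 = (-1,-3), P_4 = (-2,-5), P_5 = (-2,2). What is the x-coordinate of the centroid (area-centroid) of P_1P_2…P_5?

35/96

Apply the shoelace (surveyor's) formula. First the cross-terms c_i = x_i·y_{i+1} − x_{i+1}·y_i:
  -24, -21, -1, -14, -4  ⇒  2A = -64, A = -32.
Then Σ (x_i + x_{i+1})·c_i = -70, so x̄ = -70 / (6·(-32)) = 35/96.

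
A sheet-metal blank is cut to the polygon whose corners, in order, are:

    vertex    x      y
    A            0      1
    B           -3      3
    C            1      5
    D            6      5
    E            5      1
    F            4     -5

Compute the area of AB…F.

42

Apply the shoelace formula: 2A = Σ (x_i·y_{i+1} − x_{i+1}·y_i), indices taken mod 6.
Cross-terms: 3, -18, -25, -19, -29, 4  ⇒  Σ = -84
Area = |Σ|/2 = 42.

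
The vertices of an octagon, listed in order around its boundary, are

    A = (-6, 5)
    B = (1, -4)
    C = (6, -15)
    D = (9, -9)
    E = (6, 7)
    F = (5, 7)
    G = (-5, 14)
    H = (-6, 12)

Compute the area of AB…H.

Apply the shoelace formula: 2A = Σ (x_i·y_{i+1} − x_{i+1}·y_i), indices taken mod 8.
Cross-terms: 19, 9, 81, 117, 7, 105, 24, 42  ⇒  Σ = 404
Area = |Σ|/2 = 202.

202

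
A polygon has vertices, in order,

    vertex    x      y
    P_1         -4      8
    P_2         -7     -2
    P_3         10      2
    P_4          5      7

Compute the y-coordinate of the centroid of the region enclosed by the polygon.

36/11

Apply the shoelace (surveyor's) formula. First the cross-terms c_i = x_i·y_{i+1} − x_{i+1}·y_i:
  64, 6, 60, 68  ⇒  2A = 198, A = 99.
Then Σ (y_i + y_{i+1})·c_i = 1944, so ȳ = 1944 / (6·99) = 36/11.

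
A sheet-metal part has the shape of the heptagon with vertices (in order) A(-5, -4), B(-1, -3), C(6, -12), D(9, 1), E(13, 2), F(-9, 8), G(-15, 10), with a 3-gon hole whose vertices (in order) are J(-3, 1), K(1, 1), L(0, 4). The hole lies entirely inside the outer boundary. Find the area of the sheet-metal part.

Outer boundary:
Apply the shoelace formula: 2A = Σ (x_i·y_{i+1} − x_{i+1}·y_i), indices taken mod 7.
A→B: (-5)(-3) − (-1)(-4) = 11
B→C: (-1)(-12) − (6)(-3) = 30
C→D: (6)(1) − (9)(-12) = 114
D→E: (9)(2) − (13)(1) = 5
E→F: (13)(8) − (-9)(2) = 122
F→G: (-9)(10) − (-15)(8) = 30
G→A: (-15)(-4) − (-5)(10) = 110
Σ = 422
Area = |Σ|/2 = 211.
Hole:
Apply the shoelace formula: 2A = Σ (x_i·y_{i+1} − x_{i+1}·y_i), indices taken mod 3.
J→K: (-3)(1) − (1)(1) = -4
K→L: (1)(4) − (0)(1) = 4
L→J: (0)(1) − (-3)(4) = 12
Σ = 12
Area = |Σ|/2 = 6.
Net area = 211 − 6 = 205.

205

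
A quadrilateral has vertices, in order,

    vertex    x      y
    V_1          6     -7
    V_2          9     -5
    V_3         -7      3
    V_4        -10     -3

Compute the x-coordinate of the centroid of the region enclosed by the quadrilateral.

-185/123

Apply the shoelace (surveyor's) formula. First the cross-terms c_i = x_i·y_{i+1} − x_{i+1}·y_i:
  33, -8, 51, 88  ⇒  2A = 164, A = 82.
Then Σ (x_i + x_{i+1})·c_i = -740, so x̄ = -740 / (6·82) = -185/123.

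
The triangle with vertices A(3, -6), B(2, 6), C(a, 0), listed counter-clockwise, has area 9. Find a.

The doubled signed area Σ (x_i y_{i+1} − x_{i+1} y_i) is linear in a.
With a=0 it equals 30; the coefficient of a is -12 (from the two edges through C).
So -12·a + 30 = 2·9 = 18 ⇒ a = 1.

1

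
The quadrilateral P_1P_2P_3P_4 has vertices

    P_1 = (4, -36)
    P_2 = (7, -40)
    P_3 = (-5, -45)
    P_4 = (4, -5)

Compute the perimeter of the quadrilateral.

|P_1P_2| = √((3)² + (-4)²) = √25 = 5
|P_2P_3| = √((-12)² + (-5)²) = √169 = 13
|P_3P_4| = √((9)² + (40)²) = √1681 = 41
|P_4P_1| = √((0)² + (-31)²) = √961 = 31
Perimeter = 5 + 13 + 41 + 31 = 90.

90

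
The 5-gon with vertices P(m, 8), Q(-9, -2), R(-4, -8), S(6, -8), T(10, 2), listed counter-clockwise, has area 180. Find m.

Write out the shoelace sum; only the two edges meeting at P involve m:
2·Area = [(10·8 − m·2) + (m·(-2) − (-9)·8)] + 236
       = -4·m + 388 = 360
⇒ m = 7.

7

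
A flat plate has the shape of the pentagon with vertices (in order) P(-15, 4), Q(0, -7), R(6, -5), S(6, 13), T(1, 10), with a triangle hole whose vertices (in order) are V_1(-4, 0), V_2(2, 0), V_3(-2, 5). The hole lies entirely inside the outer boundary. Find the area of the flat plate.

213

Outer boundary:
Apply the surveyor's formula: 2A = Σ (x_i·y_{i+1} − x_{i+1}·y_i), indices taken mod 5.
Cross-terms: 105, 42, 108, 47, 154  ⇒  Σ = 456
Area = |Σ|/2 = 228.
Hole:
Cross-terms: 0, 10, 20  ⇒  Σ = 30
Area = |Σ|/2 = 15.
Net area = 228 − 15 = 213.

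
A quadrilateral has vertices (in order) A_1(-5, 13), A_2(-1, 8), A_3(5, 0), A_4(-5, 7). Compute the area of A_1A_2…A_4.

31

Apply the shoelace (surveyor's) formula: 2A = Σ (x_i·y_{i+1} − x_{i+1}·y_i), indices taken mod 4.
Σ = (-27) + (-40) + (35) + (-30) = -62
Area = |Σ|/2 = 31.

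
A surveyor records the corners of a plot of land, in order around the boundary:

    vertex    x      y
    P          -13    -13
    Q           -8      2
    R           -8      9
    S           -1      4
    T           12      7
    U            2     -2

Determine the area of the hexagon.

177

Apply Gauss's area formula: 2A = Σ (x_i·y_{i+1} − x_{i+1}·y_i), indices taken mod 6.
P→Q: (-13)(2) − (-8)(-13) = -130
Q→R: (-8)(9) − (-8)(2) = -56
R→S: (-8)(4) − (-1)(9) = -23
S→T: (-1)(7) − (12)(4) = -55
T→U: (12)(-2) − (2)(7) = -38
U→P: (2)(-13) − (-13)(-2) = -52
Σ = -354
Area = |Σ|/2 = 177.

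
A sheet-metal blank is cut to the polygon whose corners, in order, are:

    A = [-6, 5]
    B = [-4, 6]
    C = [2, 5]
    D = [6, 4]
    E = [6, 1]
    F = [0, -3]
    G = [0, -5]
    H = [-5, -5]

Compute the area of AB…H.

93

Apply the shoelace formula: 2A = Σ (x_i·y_{i+1} − x_{i+1}·y_i), indices taken mod 8.
Cross-terms: -16, -32, -22, -18, -18, 0, -25, -55  ⇒  Σ = -186
Area = |Σ|/2 = 93.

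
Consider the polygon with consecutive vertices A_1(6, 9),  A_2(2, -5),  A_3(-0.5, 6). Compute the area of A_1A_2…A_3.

39.5

Cross-terms: -48, 9.5, -40.5  ⇒  Σ = -79
Area = |Σ|/2 = 39.5.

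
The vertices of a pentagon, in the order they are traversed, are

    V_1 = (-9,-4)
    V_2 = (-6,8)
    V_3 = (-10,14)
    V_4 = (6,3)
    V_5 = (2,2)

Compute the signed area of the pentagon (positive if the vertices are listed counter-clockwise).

-99

Apply the shoelace (surveyor's) formula: 2A = Σ (x_i·y_{i+1} − x_{i+1}·y_i), indices taken mod 5.
Cross-terms: -96, -4, -114, 6, 10  ⇒  Σ = -198
Signed area = Σ/2 = -99 (negative ⇒ clockwise traversal).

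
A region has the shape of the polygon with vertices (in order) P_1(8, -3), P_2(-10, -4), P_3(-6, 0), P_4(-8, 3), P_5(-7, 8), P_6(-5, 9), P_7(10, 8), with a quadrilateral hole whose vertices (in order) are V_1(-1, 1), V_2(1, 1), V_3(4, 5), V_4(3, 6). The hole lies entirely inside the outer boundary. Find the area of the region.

Outer boundary:
Apply the surveyor's formula: 2A = Σ (x_i·y_{i+1} − x_{i+1}·y_i), indices taken mod 7.
Σ = (-62) + (-24) + (-18) + (-43) + (-23) + (-130) + (-94) = -394
Area = |Σ|/2 = 197.
Hole:
Apply the shoelace formula: 2A = Σ (x_i·y_{i+1} − x_{i+1}·y_i), indices taken mod 4.
Σ = (-2) + (1) + (9) + (9) = 17
Area = |Σ|/2 = 8.5.
Net area = 197 − 8.5 = 188.5.

188.5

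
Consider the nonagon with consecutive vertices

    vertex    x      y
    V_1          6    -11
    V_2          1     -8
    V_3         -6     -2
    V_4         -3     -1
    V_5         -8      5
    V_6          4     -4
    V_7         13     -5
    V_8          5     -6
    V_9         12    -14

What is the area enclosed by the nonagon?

82.5

Apply the shoelace (surveyor's) formula: 2A = Σ (x_i·y_{i+1} − x_{i+1}·y_i), indices taken mod 9.
Σ = (-37) + (-50) + (0) + (-23) + (12) + (32) + (-53) + (2) + (-48) = -165
Area = |Σ|/2 = 82.5.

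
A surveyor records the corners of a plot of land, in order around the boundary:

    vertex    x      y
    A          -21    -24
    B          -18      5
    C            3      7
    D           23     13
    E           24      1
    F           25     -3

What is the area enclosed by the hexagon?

924.5

Σ = (-537) + (-141) + (-122) + (-289) + (-97) + (-663) = -1849
Area = |Σ|/2 = 924.5.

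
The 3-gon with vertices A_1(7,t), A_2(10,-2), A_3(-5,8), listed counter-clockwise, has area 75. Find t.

-10

Write out the shoelace sum; only the two edges meeting at A_1 involve t:
2·Area = [((-5)·t − 7·8) + (7·(-2) − 10·t)] + 70
       = -15·t + 0 = 150
⇒ t = -10.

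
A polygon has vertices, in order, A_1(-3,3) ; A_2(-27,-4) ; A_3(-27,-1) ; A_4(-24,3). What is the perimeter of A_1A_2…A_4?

54

|A_1A_2| = √((-24)² + (-7)²) = √625 = 25
|A_2A_3| = √((0)² + (3)²) = √9 = 3
|A_3A_4| = √((3)² + (4)²) = √25 = 5
|A_4A_1| = √((21)² + (0)²) = √441 = 21
Perimeter = 25 + 3 + 5 + 21 = 54.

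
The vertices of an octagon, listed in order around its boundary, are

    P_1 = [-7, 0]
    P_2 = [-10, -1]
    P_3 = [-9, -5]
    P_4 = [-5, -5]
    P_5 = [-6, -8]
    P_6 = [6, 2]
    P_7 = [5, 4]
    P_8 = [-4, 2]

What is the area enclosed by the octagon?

84

Apply the shoelace formula: 2A = Σ (x_i·y_{i+1} − x_{i+1}·y_i), indices taken mod 8.
Σ = (7) + (41) + (20) + (10) + (36) + (14) + (26) + (14) = 168
Area = |Σ|/2 = 84.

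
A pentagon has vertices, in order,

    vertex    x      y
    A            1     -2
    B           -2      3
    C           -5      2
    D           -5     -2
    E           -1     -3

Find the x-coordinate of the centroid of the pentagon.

Apply Gauss's area formula. First the cross-terms c_i = x_i·y_{i+1} − x_{i+1}·y_i:
  -1, 11, 20, 13, 5  ⇒  2A = 48, A = 24.
Then Σ (x_i + x_{i+1})·c_i = -354, so x̄ = -354 / (6·24) = -59/24.

-59/24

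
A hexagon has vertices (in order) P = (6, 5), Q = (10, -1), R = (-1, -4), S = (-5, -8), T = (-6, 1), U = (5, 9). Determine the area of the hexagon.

125

Σ = (-56) + (-41) + (-12) + (-53) + (-59) + (-29) = -250
Area = |Σ|/2 = 125.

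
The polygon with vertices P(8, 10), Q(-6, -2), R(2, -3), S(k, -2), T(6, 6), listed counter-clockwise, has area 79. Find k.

8

Write out the shoelace sum; only the two edges meeting at S involve k:
2·Area = [(2·(-2) − k·(-3)) + (k·6 − 6·(-2))] + 78
       = 9·k + 86 = 158
⇒ k = 8.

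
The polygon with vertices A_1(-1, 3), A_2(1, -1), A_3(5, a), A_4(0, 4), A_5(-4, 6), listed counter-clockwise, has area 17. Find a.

1

Write out the shoelace sum; only the two edges meeting at A_3 involve a:
2·Area = [(1·a − 5·(-1)) + (5·4 − 0·a)] + 8
       = 1·a + 33 = 34
⇒ a = 1.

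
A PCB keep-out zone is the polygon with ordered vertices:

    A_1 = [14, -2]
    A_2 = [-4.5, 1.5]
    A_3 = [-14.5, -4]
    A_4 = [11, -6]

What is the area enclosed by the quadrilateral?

Apply Gauss's area formula: 2A = Σ (x_i·y_{i+1} − x_{i+1}·y_i), indices taken mod 4.
Cross-terms: 12, 39.75, 131, 62  ⇒  Σ = 244.75
Area = |Σ|/2 = 122.375.

122.375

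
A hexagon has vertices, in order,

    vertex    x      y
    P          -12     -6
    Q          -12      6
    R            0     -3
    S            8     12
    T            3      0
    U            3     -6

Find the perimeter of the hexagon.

78

|PQ| = √((0)² + (12)²) = √144 = 12
|QR| = √((12)² + (-9)²) = √225 = 15
|RS| = √((8)² + (15)²) = √289 = 17
|ST| = √((-5)² + (-12)²) = √169 = 13
|TU| = √((0)² + (-6)²) = √36 = 6
|UP| = √((-15)² + (0)²) = √225 = 15
Perimeter = 12 + 15 + 17 + 13 + 6 + 15 = 78.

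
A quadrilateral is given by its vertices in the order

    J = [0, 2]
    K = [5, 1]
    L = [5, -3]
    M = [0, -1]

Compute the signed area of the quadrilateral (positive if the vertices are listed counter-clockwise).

-17.5

Σ = (-10) + (-20) + (-5) + (0) = -35
Signed area = Σ/2 = -17.5 (negative ⇒ clockwise traversal).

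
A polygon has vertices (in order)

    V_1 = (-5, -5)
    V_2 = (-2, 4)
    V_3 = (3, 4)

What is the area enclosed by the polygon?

22.5

Cross-terms: -30, -20, 5  ⇒  Σ = -45
Area = |Σ|/2 = 22.5.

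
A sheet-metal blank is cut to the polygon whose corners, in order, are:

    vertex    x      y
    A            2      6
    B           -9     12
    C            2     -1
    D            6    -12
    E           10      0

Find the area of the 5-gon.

112.5

Σ = (78) + (-15) + (-18) + (120) + (60) = 225
Area = |Σ|/2 = 112.5.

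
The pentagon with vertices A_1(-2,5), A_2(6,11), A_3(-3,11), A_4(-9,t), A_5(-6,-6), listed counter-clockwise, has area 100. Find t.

14

Write out the shoelace sum; only the two edges meeting at A_4 involve t:
2·Area = [((-3)·t − (-9)·11) + ((-9)·(-6) − (-6)·t)] + 5
       = 3·t + 158 = 200
⇒ t = 14.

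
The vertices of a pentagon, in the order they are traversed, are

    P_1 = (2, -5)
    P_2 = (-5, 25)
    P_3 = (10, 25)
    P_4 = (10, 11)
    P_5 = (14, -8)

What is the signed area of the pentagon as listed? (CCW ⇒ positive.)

-389

Σ = (25) + (-375) + (-140) + (-234) + (-54) = -778
Signed area = Σ/2 = -389 (negative ⇒ clockwise traversal).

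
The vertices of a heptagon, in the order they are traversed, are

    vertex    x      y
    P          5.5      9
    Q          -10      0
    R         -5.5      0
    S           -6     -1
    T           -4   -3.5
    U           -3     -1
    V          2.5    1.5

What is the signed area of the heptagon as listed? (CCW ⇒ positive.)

59.125

Apply the shoelace (surveyor's) formula: 2A = Σ (x_i·y_{i+1} − x_{i+1}·y_i), indices taken mod 7.
Σ = (90) + (0) + (5.5) + (17) + (-6.5) + (-2) + (14.25) = 118.25
Signed area = Σ/2 = 59.125 (positive ⇒ counter-clockwise traversal).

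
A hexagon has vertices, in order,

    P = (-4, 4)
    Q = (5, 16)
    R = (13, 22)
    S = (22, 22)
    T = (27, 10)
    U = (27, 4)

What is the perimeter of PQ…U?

84

|PQ| = √((9)² + (12)²) = √225 = 15
|QR| = √((8)² + (6)²) = √100 = 10
|RS| = √((9)² + (0)²) = √81 = 9
|ST| = √((5)² + (-12)²) = √169 = 13
|TU| = √((0)² + (-6)²) = √36 = 6
|UP| = √((-31)² + (0)²) = √961 = 31
Perimeter = 15 + 10 + 9 + 13 + 6 + 31 = 84.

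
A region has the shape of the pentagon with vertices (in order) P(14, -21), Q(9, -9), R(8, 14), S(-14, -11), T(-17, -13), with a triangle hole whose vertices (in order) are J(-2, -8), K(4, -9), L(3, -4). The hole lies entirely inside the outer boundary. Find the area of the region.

Outer boundary:
Σ = (63) + (198) + (108) + (-5) + (539) = 903
Area = |Σ|/2 = 451.5.
Hole:
Apply the surveyor's formula: 2A = Σ (x_i·y_{i+1} − x_{i+1}·y_i), indices taken mod 3.
J→K: (-2)(-9) − (4)(-8) = 50
K→L: (4)(-4) − (3)(-9) = 11
L→J: (3)(-8) − (-2)(-4) = -32
Σ = 29
Area = |Σ|/2 = 14.5.
Net area = 451.5 − 14.5 = 437.

437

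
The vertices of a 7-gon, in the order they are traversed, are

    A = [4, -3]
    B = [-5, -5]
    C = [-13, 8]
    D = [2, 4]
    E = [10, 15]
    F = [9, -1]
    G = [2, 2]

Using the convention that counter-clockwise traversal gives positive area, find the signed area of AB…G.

Apply Gauss's area formula: 2A = Σ (x_i·y_{i+1} − x_{i+1}·y_i), indices taken mod 7.
Σ = (-35) + (-105) + (-68) + (-10) + (-145) + (20) + (-14) = -357
Signed area = Σ/2 = -178.5 (negative ⇒ clockwise traversal).

-178.5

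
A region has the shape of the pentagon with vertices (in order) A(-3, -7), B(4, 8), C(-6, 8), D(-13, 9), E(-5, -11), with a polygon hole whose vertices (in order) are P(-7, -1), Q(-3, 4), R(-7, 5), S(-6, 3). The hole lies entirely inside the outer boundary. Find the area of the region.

153

Outer boundary:
Apply Gauss's area formula: 2A = Σ (x_i·y_{i+1} − x_{i+1}·y_i), indices taken mod 5.
Σ = (4) + (80) + (50) + (188) + (2) = 324
Area = |Σ|/2 = 162.
Hole:
Apply the shoelace (surveyor's) formula: 2A = Σ (x_i·y_{i+1} − x_{i+1}·y_i), indices taken mod 4.
Σ = (-31) + (13) + (9) + (27) = 18
Area = |Σ|/2 = 9.
Net area = 162 − 9 = 153.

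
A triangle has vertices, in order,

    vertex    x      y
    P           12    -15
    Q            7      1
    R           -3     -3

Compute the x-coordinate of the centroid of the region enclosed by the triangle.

Apply the shoelace (surveyor's) formula. First the cross-terms c_i = x_i·y_{i+1} − x_{i+1}·y_i:
  117, -18, 81  ⇒  2A = 180, A = 90.
Then Σ (x_i + x_{i+1})·c_i = 2880, so x̄ = 2880 / (6·90) = 16/3.

16/3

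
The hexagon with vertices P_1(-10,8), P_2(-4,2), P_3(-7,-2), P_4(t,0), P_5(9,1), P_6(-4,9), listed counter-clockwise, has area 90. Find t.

The doubled signed area Σ (x_i y_{i+1} − x_{i+1} y_i) is linear in t.
With t=0 it equals 177; the coefficient of t is 3 (from the two edges through P_4).
So 3·t + 177 = 2·90 = 180 ⇒ t = 1.

1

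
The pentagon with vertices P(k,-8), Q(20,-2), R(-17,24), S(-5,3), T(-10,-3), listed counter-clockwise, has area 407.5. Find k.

15

Write out the shoelace sum; only the two edges meeting at P involve k:
2·Area = [((-10)·(-8) − k·(-3)) + (k·(-2) − 20·(-8))] + 560
       = 1·k + 800 = 815
⇒ k = 15.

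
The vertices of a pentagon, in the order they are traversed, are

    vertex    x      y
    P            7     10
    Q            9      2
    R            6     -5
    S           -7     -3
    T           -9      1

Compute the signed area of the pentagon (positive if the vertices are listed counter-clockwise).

-158.5

Σ = (-76) + (-57) + (-53) + (-34) + (-97) = -317
Signed area = Σ/2 = -158.5 (negative ⇒ clockwise traversal).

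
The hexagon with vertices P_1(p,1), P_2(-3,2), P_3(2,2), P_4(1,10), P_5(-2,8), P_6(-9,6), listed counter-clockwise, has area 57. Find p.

-6

The doubled signed area Σ (x_i y_{i+1} − x_{i+1} y_i) is linear in p.
With p=0 it equals 90; the coefficient of p is -4 (from the two edges through P_1).
So -4·p + 90 = 2·57 = 114 ⇒ p = -6.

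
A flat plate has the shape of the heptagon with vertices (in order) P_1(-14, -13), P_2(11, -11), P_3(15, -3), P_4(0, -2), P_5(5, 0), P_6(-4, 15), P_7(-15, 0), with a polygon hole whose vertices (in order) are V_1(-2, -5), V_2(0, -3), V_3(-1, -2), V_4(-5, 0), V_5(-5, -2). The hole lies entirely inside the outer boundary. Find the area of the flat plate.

440

Outer boundary:
Cross-terms: 297, 132, -30, 10, 75, 225, 195  ⇒  Σ = 904
Area = |Σ|/2 = 452.
Hole:
Apply the surveyor's formula: 2A = Σ (x_i·y_{i+1} − x_{i+1}·y_i), indices taken mod 5.
V_1→V_2: (-2)(-3) − (0)(-5) = 6
V_2→V_3: (0)(-2) − (-1)(-3) = -3
V_3→V_4: (-1)(0) − (-5)(-2) = -10
V_4→V_5: (-5)(-2) − (-5)(0) = 10
V_5→V_1: (-5)(-5) − (-2)(-2) = 21
Σ = 24
Area = |Σ|/2 = 12.
Net area = 452 − 12 = 440.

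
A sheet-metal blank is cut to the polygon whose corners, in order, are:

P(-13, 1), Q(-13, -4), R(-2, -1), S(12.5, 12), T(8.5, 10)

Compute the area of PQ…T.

P→Q: (-13)(-4) − (-13)(1) = 65
Q→R: (-13)(-1) − (-2)(-4) = 5
R→S: (-2)(12) − (12.5)(-1) = -11.5
S→T: (12.5)(10) − (8.5)(12) = 23
T→P: (8.5)(1) − (-13)(10) = 138.5
Σ = 220
Area = |Σ|/2 = 110.

110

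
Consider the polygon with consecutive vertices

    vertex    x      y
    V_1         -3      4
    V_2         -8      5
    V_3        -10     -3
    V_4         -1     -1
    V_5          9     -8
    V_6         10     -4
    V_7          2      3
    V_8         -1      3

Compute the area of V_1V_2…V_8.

Cross-terms: 17, 74, 7, 17, 44, 38, 9, 5  ⇒  Σ = 211
Area = |Σ|/2 = 105.5.

105.5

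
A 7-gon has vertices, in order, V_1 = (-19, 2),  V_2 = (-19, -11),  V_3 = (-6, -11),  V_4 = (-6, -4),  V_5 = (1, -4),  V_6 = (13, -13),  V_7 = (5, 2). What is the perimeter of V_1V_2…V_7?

96

|V_1V_2| = √((0)² + (-13)²) = √169 = 13
|V_2V_3| = √((13)² + (0)²) = √169 = 13
|V_3V_4| = √((0)² + (7)²) = √49 = 7
|V_4V_5| = √((7)² + (0)²) = √49 = 7
|V_5V_6| = √((12)² + (-9)²) = √225 = 15
|V_6V_7| = √((-8)² + (15)²) = √289 = 17
|V_7V_1| = √((-24)² + (0)²) = √576 = 24
Perimeter = 13 + 13 + 7 + 7 + 15 + 17 + 24 = 96.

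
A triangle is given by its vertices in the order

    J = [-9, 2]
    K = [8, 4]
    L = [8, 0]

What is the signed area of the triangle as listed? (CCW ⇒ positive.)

-34

Σ = (-52) + (-32) + (16) = -68
Signed area = Σ/2 = -34 (negative ⇒ clockwise traversal).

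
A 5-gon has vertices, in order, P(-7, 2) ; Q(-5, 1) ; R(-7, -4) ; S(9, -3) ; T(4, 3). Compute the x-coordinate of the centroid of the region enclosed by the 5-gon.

Apply the shoelace formula. First the cross-terms c_i = x_i·y_{i+1} − x_{i+1}·y_i:
  3, 27, 57, 39, 29  ⇒  2A = 155, A = 77.5.
Then Σ (x_i + x_{i+1})·c_i = 174, so x̄ = 174 / (6·77.5) = 58/155.

58/155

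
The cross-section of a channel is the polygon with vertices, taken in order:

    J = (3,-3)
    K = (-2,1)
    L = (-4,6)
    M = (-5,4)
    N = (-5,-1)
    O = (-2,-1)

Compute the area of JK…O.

20

Σ = (-3) + (-8) + (14) + (25) + (3) + (9) = 40
Area = |Σ|/2 = 20.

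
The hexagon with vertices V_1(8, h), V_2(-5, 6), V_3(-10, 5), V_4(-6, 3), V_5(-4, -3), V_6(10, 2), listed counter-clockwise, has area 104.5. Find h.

6

The doubled signed area Σ (x_i y_{i+1} − x_{i+1} y_i) is linear in h.
With h=0 it equals 119; the coefficient of h is 15 (from the two edges through V_1).
So 15·h + 119 = 2·104.5 = 209 ⇒ h = 6.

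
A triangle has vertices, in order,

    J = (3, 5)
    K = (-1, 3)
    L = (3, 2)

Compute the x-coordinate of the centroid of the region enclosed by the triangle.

Apply Gauss's area formula. First the cross-terms c_i = x_i·y_{i+1} − x_{i+1}·y_i:
  14, -11, 9  ⇒  2A = 12, A = 6.
Then Σ (x_i + x_{i+1})·c_i = 60, so x̄ = 60 / (6·6) = 5/3.

5/3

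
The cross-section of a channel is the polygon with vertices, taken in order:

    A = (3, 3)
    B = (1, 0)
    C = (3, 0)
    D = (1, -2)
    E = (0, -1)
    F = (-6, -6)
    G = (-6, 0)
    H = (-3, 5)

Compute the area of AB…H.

Σ = (-3) + (0) + (-6) + (-1) + (-6) + (-36) + (-30) + (-24) = -106
Area = |Σ|/2 = 53.

53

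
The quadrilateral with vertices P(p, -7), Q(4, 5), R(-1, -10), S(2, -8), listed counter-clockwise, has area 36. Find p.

The doubled signed area Σ (x_i y_{i+1} − x_{i+1} y_i) is linear in p.
With p=0 it equals 7; the coefficient of p is 13 (from the two edges through P).
So 13·p + 7 = 2·36 = 72 ⇒ p = 5.

5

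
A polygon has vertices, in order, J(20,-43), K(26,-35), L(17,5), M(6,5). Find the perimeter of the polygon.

|JK| = √((6)² + (8)²) = √100 = 10
|KL| = √((-9)² + (40)²) = √1681 = 41
|LM| = √((-11)² + (0)²) = √121 = 11
|MJ| = √((14)² + (-48)²) = √2500 = 50
Perimeter = 10 + 41 + 11 + 50 = 112.

112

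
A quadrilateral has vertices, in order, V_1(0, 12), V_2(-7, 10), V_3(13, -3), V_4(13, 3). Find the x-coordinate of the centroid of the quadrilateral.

Apply the shoelace formula. First the cross-terms c_i = x_i·y_{i+1} − x_{i+1}·y_i:
  84, -109, 78, 156  ⇒  2A = 209, A = 104.5.
Then Σ (x_i + x_{i+1})·c_i = 2814, so x̄ = 2814 / (6·104.5) = 938/209.

938/209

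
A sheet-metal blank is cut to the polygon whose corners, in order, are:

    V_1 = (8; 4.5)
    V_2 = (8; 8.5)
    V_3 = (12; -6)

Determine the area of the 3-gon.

8

Cross-terms: 32, -150, 102  ⇒  Σ = -16
Area = |Σ|/2 = 8.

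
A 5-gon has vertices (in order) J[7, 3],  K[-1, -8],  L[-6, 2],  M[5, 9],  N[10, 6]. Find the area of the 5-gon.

Apply the shoelace formula: 2A = Σ (x_i·y_{i+1} − x_{i+1}·y_i), indices taken mod 5.
Cross-terms: -53, -50, -64, -60, -12  ⇒  Σ = -239
Area = |Σ|/2 = 119.5.

119.5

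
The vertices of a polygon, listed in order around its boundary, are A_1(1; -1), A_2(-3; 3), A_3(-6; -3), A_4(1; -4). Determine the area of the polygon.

28.5

Apply the surveyor's formula: 2A = Σ (x_i·y_{i+1} − x_{i+1}·y_i), indices taken mod 4.
A_1→A_2: (1)(3) − (-3)(-1) = 0
A_2→A_3: (-3)(-3) − (-6)(3) = 27
A_3→A_4: (-6)(-4) − (1)(-3) = 27
A_4→A_1: (1)(-1) − (1)(-4) = 3
Σ = 57
Area = |Σ|/2 = 28.5.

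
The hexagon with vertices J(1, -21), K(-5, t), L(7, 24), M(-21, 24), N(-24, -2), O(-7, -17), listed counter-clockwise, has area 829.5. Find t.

-6

Write out the shoelace sum; only the two edges meeting at K involve t:
2·Area = [(1·t − (-5)·(-21)) + ((-5)·24 − 7·t)] + 1848
       = -6·t + 1623 = 1659
⇒ t = -6.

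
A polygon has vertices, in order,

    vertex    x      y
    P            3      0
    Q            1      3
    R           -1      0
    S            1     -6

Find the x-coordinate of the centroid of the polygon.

1

Apply the shoelace formula. First the cross-terms c_i = x_i·y_{i+1} − x_{i+1}·y_i:
  9, 3, 6, 18  ⇒  2A = 36, A = 18.
Then Σ (x_i + x_{i+1})·c_i = 108, so x̄ = 108 / (6·18) = 1.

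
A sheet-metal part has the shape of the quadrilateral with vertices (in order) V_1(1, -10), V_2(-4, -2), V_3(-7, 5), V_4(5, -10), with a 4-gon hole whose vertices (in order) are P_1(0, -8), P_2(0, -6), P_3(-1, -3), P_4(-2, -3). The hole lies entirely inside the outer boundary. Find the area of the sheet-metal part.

32

Outer boundary:
Apply the shoelace formula: 2A = Σ (x_i·y_{i+1} − x_{i+1}·y_i), indices taken mod 4.
Cross-terms: -42, -34, 45, -40  ⇒  Σ = -71
Area = |Σ|/2 = 35.5.
Hole:
P_1→P_2: (0)(-6) − (0)(-8) = 0
P_2→P_3: (0)(-3) − (-1)(-6) = -6
P_3→P_4: (-1)(-3) − (-2)(-3) = -3
P_4→P_1: (-2)(-8) − (0)(-3) = 16
Σ = 7
Area = |Σ|/2 = 3.5.
Net area = 35.5 − 3.5 = 32.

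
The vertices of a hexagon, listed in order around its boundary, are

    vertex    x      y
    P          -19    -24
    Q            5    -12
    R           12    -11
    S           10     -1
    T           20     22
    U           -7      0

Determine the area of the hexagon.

P→Q: (-19)(-12) − (5)(-24) = 348
Q→R: (5)(-11) − (12)(-12) = 89
R→S: (12)(-1) − (10)(-11) = 98
S→T: (10)(22) − (20)(-1) = 240
T→U: (20)(0) − (-7)(22) = 154
U→P: (-7)(-24) − (-19)(0) = 168
Σ = 1097
Area = |Σ|/2 = 548.5.

548.5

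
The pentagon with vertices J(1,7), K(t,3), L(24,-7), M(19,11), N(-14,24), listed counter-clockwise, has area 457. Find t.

-7

Write out the shoelace sum; only the two edges meeting at K involve t:
2·Area = [(1·3 − t·7) + (t·(-7) − 24·3)] + 885
       = -14·t + 816 = 914
⇒ t = -7.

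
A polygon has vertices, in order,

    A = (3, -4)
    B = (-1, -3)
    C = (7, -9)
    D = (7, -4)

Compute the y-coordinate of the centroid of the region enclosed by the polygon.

Apply the shoelace (surveyor's) formula. First the cross-terms c_i = x_i·y_{i+1} − x_{i+1}·y_i:
  -13, 30, 35, -16  ⇒  2A = 36, A = 18.
Then Σ (y_i + y_{i+1})·c_i = -596, so ȳ = -596 / (6·18) = -149/27.

-149/27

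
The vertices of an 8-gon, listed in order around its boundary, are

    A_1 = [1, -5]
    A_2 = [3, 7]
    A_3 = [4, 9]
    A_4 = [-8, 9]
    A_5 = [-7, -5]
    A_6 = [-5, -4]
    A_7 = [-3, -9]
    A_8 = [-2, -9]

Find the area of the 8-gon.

Apply the surveyor's formula: 2A = Σ (x_i·y_{i+1} − x_{i+1}·y_i), indices taken mod 8.
Cross-terms: 22, -1, 108, 103, 3, 33, 9, 19  ⇒  Σ = 296
Area = |Σ|/2 = 148.

148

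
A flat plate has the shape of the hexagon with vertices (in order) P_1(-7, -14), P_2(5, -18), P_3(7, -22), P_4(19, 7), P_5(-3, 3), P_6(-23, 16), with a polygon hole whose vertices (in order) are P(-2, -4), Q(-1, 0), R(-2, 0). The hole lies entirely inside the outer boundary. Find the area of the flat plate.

Outer boundary:
Apply Gauss's area formula: 2A = Σ (x_i·y_{i+1} − x_{i+1}·y_i), indices taken mod 6.
Cross-terms: 196, 16, 467, 78, 21, 434  ⇒  Σ = 1212
Area = |Σ|/2 = 606.
Hole:
Apply the shoelace formula: 2A = Σ (x_i·y_{i+1} − x_{i+1}·y_i), indices taken mod 3.
P→Q: (-2)(0) − (-1)(-4) = -4
Q→R: (-1)(0) − (-2)(0) = 0
R→P: (-2)(-4) − (-2)(0) = 8
Σ = 4
Area = |Σ|/2 = 2.
Net area = 606 − 2 = 604.

604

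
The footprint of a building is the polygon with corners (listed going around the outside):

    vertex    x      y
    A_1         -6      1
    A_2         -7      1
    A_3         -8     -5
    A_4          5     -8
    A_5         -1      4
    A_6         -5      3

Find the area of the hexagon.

Apply the shoelace formula: 2A = Σ (x_i·y_{i+1} − x_{i+1}·y_i), indices taken mod 6.
Cross-terms: 1, 43, 89, 12, 17, 13  ⇒  Σ = 175
Area = |Σ|/2 = 87.5.

87.5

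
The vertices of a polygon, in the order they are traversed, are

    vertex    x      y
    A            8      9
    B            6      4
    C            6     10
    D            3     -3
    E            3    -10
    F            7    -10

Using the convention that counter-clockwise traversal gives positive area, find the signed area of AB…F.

64

Apply the surveyor's formula: 2A = Σ (x_i·y_{i+1} − x_{i+1}·y_i), indices taken mod 6.
Σ = (-22) + (36) + (-48) + (-21) + (40) + (143) = 128
Signed area = Σ/2 = 64 (positive ⇒ counter-clockwise traversal).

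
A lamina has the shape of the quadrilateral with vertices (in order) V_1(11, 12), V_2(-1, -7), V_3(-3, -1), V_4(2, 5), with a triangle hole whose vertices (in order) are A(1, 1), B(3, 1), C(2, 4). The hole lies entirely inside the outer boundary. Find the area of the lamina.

Outer boundary:
Apply Gauss's area formula: 2A = Σ (x_i·y_{i+1} − x_{i+1}·y_i), indices taken mod 4.
V_1→V_2: (11)(-7) − (-1)(12) = -65
V_2→V_3: (-1)(-1) − (-3)(-7) = -20
V_3→V_4: (-3)(5) − (2)(-1) = -13
V_4→V_1: (2)(12) − (11)(5) = -31
Σ = -129
Area = |Σ|/2 = 64.5.
Hole:
Apply the surveyor's formula: 2A = Σ (x_i·y_{i+1} − x_{i+1}·y_i), indices taken mod 3.
Σ = (-2) + (10) + (-2) = 6
Area = |Σ|/2 = 3.
Net area = 64.5 − 3 = 61.5.

61.5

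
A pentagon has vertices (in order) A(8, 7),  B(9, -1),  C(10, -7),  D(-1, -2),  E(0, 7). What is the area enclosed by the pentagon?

107

Σ = (-71) + (-53) + (-27) + (-7) + (-56) = -214
Area = |Σ|/2 = 107.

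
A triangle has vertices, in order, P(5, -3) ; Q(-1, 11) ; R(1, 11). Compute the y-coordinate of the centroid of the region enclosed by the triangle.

Apply Gauss's area formula. First the cross-terms c_i = x_i·y_{i+1} − x_{i+1}·y_i:
  52, -22, -58  ⇒  2A = -28, A = -14.
Then Σ (y_i + y_{i+1})·c_i = -532, so ȳ = -532 / (6·(-14)) = 19/3.

19/3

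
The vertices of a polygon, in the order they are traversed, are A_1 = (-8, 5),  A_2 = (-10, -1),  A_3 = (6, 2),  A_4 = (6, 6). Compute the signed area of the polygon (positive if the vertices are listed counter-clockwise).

Apply the surveyor's formula: 2A = Σ (x_i·y_{i+1} − x_{i+1}·y_i), indices taken mod 4.
Σ = (58) + (-14) + (24) + (78) = 146
Signed area = Σ/2 = 73 (positive ⇒ counter-clockwise traversal).

73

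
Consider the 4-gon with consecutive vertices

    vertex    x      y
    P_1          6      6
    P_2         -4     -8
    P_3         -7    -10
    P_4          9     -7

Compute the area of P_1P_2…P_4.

97.5

P_1→P_2: (6)(-8) − (-4)(6) = -24
P_2→P_3: (-4)(-10) − (-7)(-8) = -16
P_3→P_4: (-7)(-7) − (9)(-10) = 139
P_4→P_1: (9)(6) − (6)(-7) = 96
Σ = 195
Area = |Σ|/2 = 97.5.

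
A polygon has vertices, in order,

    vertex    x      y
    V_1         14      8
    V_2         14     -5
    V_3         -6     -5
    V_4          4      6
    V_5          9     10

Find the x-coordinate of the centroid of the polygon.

Apply the surveyor's formula. First the cross-terms c_i = x_i·y_{i+1} − x_{i+1}·y_i:
  -182, -100, -16, -14, -68  ⇒  2A = -380, A = -190.
Then Σ (x_i + x_{i+1})·c_i = -7610, so x̄ = -7610 / (6·(-190)) = 761/114.

761/114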